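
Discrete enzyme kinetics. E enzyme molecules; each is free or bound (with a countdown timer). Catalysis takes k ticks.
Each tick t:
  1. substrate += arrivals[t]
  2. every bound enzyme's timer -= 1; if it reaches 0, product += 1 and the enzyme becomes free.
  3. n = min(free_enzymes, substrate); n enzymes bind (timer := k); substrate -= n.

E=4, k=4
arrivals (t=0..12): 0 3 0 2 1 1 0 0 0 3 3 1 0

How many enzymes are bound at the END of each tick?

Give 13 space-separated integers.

t=0: arr=0 -> substrate=0 bound=0 product=0
t=1: arr=3 -> substrate=0 bound=3 product=0
t=2: arr=0 -> substrate=0 bound=3 product=0
t=3: arr=2 -> substrate=1 bound=4 product=0
t=4: arr=1 -> substrate=2 bound=4 product=0
t=5: arr=1 -> substrate=0 bound=4 product=3
t=6: arr=0 -> substrate=0 bound=4 product=3
t=7: arr=0 -> substrate=0 bound=3 product=4
t=8: arr=0 -> substrate=0 bound=3 product=4
t=9: arr=3 -> substrate=0 bound=3 product=7
t=10: arr=3 -> substrate=2 bound=4 product=7
t=11: arr=1 -> substrate=3 bound=4 product=7
t=12: arr=0 -> substrate=3 bound=4 product=7

Answer: 0 3 3 4 4 4 4 3 3 3 4 4 4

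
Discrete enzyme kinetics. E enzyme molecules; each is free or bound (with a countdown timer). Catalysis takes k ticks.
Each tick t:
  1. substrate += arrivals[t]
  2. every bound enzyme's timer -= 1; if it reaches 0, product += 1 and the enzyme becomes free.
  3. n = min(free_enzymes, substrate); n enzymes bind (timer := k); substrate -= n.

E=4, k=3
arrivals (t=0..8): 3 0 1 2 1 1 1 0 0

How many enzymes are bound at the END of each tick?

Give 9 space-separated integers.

Answer: 3 3 4 3 4 4 3 2 1

Derivation:
t=0: arr=3 -> substrate=0 bound=3 product=0
t=1: arr=0 -> substrate=0 bound=3 product=0
t=2: arr=1 -> substrate=0 bound=4 product=0
t=3: arr=2 -> substrate=0 bound=3 product=3
t=4: arr=1 -> substrate=0 bound=4 product=3
t=5: arr=1 -> substrate=0 bound=4 product=4
t=6: arr=1 -> substrate=0 bound=3 product=6
t=7: arr=0 -> substrate=0 bound=2 product=7
t=8: arr=0 -> substrate=0 bound=1 product=8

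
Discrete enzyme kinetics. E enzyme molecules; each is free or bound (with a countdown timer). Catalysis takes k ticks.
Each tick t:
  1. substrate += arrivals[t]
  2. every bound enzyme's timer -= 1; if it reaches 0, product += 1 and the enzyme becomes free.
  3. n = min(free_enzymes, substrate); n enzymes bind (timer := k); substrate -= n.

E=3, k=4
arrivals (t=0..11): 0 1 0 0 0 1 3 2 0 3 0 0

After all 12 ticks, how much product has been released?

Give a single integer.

t=0: arr=0 -> substrate=0 bound=0 product=0
t=1: arr=1 -> substrate=0 bound=1 product=0
t=2: arr=0 -> substrate=0 bound=1 product=0
t=3: arr=0 -> substrate=0 bound=1 product=0
t=4: arr=0 -> substrate=0 bound=1 product=0
t=5: arr=1 -> substrate=0 bound=1 product=1
t=6: arr=3 -> substrate=1 bound=3 product=1
t=7: arr=2 -> substrate=3 bound=3 product=1
t=8: arr=0 -> substrate=3 bound=3 product=1
t=9: arr=3 -> substrate=5 bound=3 product=2
t=10: arr=0 -> substrate=3 bound=3 product=4
t=11: arr=0 -> substrate=3 bound=3 product=4

Answer: 4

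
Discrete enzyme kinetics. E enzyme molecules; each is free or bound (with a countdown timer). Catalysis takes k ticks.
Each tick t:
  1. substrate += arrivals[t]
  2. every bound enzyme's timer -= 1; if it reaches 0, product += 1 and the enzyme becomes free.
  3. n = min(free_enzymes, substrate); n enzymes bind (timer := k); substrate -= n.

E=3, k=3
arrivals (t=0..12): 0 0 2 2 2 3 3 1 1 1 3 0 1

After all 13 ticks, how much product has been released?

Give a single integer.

t=0: arr=0 -> substrate=0 bound=0 product=0
t=1: arr=0 -> substrate=0 bound=0 product=0
t=2: arr=2 -> substrate=0 bound=2 product=0
t=3: arr=2 -> substrate=1 bound=3 product=0
t=4: arr=2 -> substrate=3 bound=3 product=0
t=5: arr=3 -> substrate=4 bound=3 product=2
t=6: arr=3 -> substrate=6 bound=3 product=3
t=7: arr=1 -> substrate=7 bound=3 product=3
t=8: arr=1 -> substrate=6 bound=3 product=5
t=9: arr=1 -> substrate=6 bound=3 product=6
t=10: arr=3 -> substrate=9 bound=3 product=6
t=11: arr=0 -> substrate=7 bound=3 product=8
t=12: arr=1 -> substrate=7 bound=3 product=9

Answer: 9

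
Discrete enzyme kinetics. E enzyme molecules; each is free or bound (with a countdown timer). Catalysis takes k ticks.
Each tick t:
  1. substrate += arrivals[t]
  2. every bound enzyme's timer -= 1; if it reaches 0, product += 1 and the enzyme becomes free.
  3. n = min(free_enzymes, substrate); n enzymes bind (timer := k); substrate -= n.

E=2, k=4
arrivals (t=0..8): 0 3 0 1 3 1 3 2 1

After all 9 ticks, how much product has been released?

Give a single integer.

t=0: arr=0 -> substrate=0 bound=0 product=0
t=1: arr=3 -> substrate=1 bound=2 product=0
t=2: arr=0 -> substrate=1 bound=2 product=0
t=3: arr=1 -> substrate=2 bound=2 product=0
t=4: arr=3 -> substrate=5 bound=2 product=0
t=5: arr=1 -> substrate=4 bound=2 product=2
t=6: arr=3 -> substrate=7 bound=2 product=2
t=7: arr=2 -> substrate=9 bound=2 product=2
t=8: arr=1 -> substrate=10 bound=2 product=2

Answer: 2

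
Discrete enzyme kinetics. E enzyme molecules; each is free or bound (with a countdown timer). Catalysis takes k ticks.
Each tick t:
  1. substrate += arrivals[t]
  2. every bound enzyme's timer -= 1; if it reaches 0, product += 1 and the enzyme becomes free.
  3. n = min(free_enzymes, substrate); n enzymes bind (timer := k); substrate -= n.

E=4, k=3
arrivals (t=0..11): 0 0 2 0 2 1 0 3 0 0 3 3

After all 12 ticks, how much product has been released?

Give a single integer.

Answer: 8

Derivation:
t=0: arr=0 -> substrate=0 bound=0 product=0
t=1: arr=0 -> substrate=0 bound=0 product=0
t=2: arr=2 -> substrate=0 bound=2 product=0
t=3: arr=0 -> substrate=0 bound=2 product=0
t=4: arr=2 -> substrate=0 bound=4 product=0
t=5: arr=1 -> substrate=0 bound=3 product=2
t=6: arr=0 -> substrate=0 bound=3 product=2
t=7: arr=3 -> substrate=0 bound=4 product=4
t=8: arr=0 -> substrate=0 bound=3 product=5
t=9: arr=0 -> substrate=0 bound=3 product=5
t=10: arr=3 -> substrate=0 bound=3 product=8
t=11: arr=3 -> substrate=2 bound=4 product=8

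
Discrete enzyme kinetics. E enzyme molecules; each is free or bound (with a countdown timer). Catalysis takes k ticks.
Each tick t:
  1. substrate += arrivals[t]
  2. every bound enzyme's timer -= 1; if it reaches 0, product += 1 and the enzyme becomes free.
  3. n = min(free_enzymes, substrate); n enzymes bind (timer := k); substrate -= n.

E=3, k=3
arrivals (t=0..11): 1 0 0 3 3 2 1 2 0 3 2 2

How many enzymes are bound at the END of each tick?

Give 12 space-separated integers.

t=0: arr=1 -> substrate=0 bound=1 product=0
t=1: arr=0 -> substrate=0 bound=1 product=0
t=2: arr=0 -> substrate=0 bound=1 product=0
t=3: arr=3 -> substrate=0 bound=3 product=1
t=4: arr=3 -> substrate=3 bound=3 product=1
t=5: arr=2 -> substrate=5 bound=3 product=1
t=6: arr=1 -> substrate=3 bound=3 product=4
t=7: arr=2 -> substrate=5 bound=3 product=4
t=8: arr=0 -> substrate=5 bound=3 product=4
t=9: arr=3 -> substrate=5 bound=3 product=7
t=10: arr=2 -> substrate=7 bound=3 product=7
t=11: arr=2 -> substrate=9 bound=3 product=7

Answer: 1 1 1 3 3 3 3 3 3 3 3 3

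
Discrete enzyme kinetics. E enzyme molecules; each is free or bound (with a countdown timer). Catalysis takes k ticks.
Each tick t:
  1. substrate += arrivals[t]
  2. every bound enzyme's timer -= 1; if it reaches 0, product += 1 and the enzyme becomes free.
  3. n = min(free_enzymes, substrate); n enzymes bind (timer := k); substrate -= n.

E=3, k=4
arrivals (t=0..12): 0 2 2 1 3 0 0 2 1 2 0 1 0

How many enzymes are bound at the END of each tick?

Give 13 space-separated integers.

t=0: arr=0 -> substrate=0 bound=0 product=0
t=1: arr=2 -> substrate=0 bound=2 product=0
t=2: arr=2 -> substrate=1 bound=3 product=0
t=3: arr=1 -> substrate=2 bound=3 product=0
t=4: arr=3 -> substrate=5 bound=3 product=0
t=5: arr=0 -> substrate=3 bound=3 product=2
t=6: arr=0 -> substrate=2 bound=3 product=3
t=7: arr=2 -> substrate=4 bound=3 product=3
t=8: arr=1 -> substrate=5 bound=3 product=3
t=9: arr=2 -> substrate=5 bound=3 product=5
t=10: arr=0 -> substrate=4 bound=3 product=6
t=11: arr=1 -> substrate=5 bound=3 product=6
t=12: arr=0 -> substrate=5 bound=3 product=6

Answer: 0 2 3 3 3 3 3 3 3 3 3 3 3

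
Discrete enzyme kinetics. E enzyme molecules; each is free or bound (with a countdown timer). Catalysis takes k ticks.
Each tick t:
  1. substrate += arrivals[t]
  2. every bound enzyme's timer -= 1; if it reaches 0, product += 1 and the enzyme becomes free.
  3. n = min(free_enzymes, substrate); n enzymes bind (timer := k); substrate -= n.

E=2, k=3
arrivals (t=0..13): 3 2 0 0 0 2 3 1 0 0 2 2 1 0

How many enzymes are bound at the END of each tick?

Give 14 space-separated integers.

Answer: 2 2 2 2 2 2 2 2 2 2 2 2 2 2

Derivation:
t=0: arr=3 -> substrate=1 bound=2 product=0
t=1: arr=2 -> substrate=3 bound=2 product=0
t=2: arr=0 -> substrate=3 bound=2 product=0
t=3: arr=0 -> substrate=1 bound=2 product=2
t=4: arr=0 -> substrate=1 bound=2 product=2
t=5: arr=2 -> substrate=3 bound=2 product=2
t=6: arr=3 -> substrate=4 bound=2 product=4
t=7: arr=1 -> substrate=5 bound=2 product=4
t=8: arr=0 -> substrate=5 bound=2 product=4
t=9: arr=0 -> substrate=3 bound=2 product=6
t=10: arr=2 -> substrate=5 bound=2 product=6
t=11: arr=2 -> substrate=7 bound=2 product=6
t=12: arr=1 -> substrate=6 bound=2 product=8
t=13: arr=0 -> substrate=6 bound=2 product=8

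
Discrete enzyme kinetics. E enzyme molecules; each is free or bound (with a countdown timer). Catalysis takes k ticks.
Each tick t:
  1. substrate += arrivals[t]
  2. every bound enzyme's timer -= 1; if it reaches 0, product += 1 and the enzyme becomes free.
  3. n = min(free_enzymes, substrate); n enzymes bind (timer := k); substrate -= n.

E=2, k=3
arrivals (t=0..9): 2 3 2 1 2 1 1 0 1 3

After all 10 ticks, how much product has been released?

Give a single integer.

t=0: arr=2 -> substrate=0 bound=2 product=0
t=1: arr=3 -> substrate=3 bound=2 product=0
t=2: arr=2 -> substrate=5 bound=2 product=0
t=3: arr=1 -> substrate=4 bound=2 product=2
t=4: arr=2 -> substrate=6 bound=2 product=2
t=5: arr=1 -> substrate=7 bound=2 product=2
t=6: arr=1 -> substrate=6 bound=2 product=4
t=7: arr=0 -> substrate=6 bound=2 product=4
t=8: arr=1 -> substrate=7 bound=2 product=4
t=9: arr=3 -> substrate=8 bound=2 product=6

Answer: 6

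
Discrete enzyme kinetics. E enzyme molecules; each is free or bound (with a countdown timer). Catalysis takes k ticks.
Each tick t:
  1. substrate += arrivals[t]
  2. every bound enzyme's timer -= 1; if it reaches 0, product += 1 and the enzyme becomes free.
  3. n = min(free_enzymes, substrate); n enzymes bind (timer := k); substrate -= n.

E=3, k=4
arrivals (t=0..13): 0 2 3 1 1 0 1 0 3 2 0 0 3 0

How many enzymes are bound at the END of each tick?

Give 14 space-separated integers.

Answer: 0 2 3 3 3 3 3 3 3 3 3 3 3 3

Derivation:
t=0: arr=0 -> substrate=0 bound=0 product=0
t=1: arr=2 -> substrate=0 bound=2 product=0
t=2: arr=3 -> substrate=2 bound=3 product=0
t=3: arr=1 -> substrate=3 bound=3 product=0
t=4: arr=1 -> substrate=4 bound=3 product=0
t=5: arr=0 -> substrate=2 bound=3 product=2
t=6: arr=1 -> substrate=2 bound=3 product=3
t=7: arr=0 -> substrate=2 bound=3 product=3
t=8: arr=3 -> substrate=5 bound=3 product=3
t=9: arr=2 -> substrate=5 bound=3 product=5
t=10: arr=0 -> substrate=4 bound=3 product=6
t=11: arr=0 -> substrate=4 bound=3 product=6
t=12: arr=3 -> substrate=7 bound=3 product=6
t=13: arr=0 -> substrate=5 bound=3 product=8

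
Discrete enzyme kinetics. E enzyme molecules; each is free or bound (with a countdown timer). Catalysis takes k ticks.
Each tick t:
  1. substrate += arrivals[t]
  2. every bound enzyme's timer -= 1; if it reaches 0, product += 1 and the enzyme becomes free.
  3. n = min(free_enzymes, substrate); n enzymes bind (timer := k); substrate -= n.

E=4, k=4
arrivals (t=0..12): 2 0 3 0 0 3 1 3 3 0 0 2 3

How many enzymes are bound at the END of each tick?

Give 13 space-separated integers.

Answer: 2 2 4 4 3 4 4 4 4 4 4 4 4

Derivation:
t=0: arr=2 -> substrate=0 bound=2 product=0
t=1: arr=0 -> substrate=0 bound=2 product=0
t=2: arr=3 -> substrate=1 bound=4 product=0
t=3: arr=0 -> substrate=1 bound=4 product=0
t=4: arr=0 -> substrate=0 bound=3 product=2
t=5: arr=3 -> substrate=2 bound=4 product=2
t=6: arr=1 -> substrate=1 bound=4 product=4
t=7: arr=3 -> substrate=4 bound=4 product=4
t=8: arr=3 -> substrate=6 bound=4 product=5
t=9: arr=0 -> substrate=5 bound=4 product=6
t=10: arr=0 -> substrate=3 bound=4 product=8
t=11: arr=2 -> substrate=5 bound=4 product=8
t=12: arr=3 -> substrate=7 bound=4 product=9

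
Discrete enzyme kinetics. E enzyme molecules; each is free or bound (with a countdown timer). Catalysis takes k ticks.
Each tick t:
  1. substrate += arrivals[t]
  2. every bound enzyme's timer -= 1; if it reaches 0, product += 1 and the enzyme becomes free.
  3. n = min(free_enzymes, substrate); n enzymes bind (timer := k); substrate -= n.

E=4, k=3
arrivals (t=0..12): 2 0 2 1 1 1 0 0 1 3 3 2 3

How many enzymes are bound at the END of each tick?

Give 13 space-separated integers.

t=0: arr=2 -> substrate=0 bound=2 product=0
t=1: arr=0 -> substrate=0 bound=2 product=0
t=2: arr=2 -> substrate=0 bound=4 product=0
t=3: arr=1 -> substrate=0 bound=3 product=2
t=4: arr=1 -> substrate=0 bound=4 product=2
t=5: arr=1 -> substrate=0 bound=3 product=4
t=6: arr=0 -> substrate=0 bound=2 product=5
t=7: arr=0 -> substrate=0 bound=1 product=6
t=8: arr=1 -> substrate=0 bound=1 product=7
t=9: arr=3 -> substrate=0 bound=4 product=7
t=10: arr=3 -> substrate=3 bound=4 product=7
t=11: arr=2 -> substrate=4 bound=4 product=8
t=12: arr=3 -> substrate=4 bound=4 product=11

Answer: 2 2 4 3 4 3 2 1 1 4 4 4 4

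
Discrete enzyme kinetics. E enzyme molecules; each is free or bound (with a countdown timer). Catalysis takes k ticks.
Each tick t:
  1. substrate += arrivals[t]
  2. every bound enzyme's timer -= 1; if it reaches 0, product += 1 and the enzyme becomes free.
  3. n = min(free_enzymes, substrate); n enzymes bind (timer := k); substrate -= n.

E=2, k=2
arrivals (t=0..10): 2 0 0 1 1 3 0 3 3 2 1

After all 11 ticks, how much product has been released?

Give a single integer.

Answer: 8

Derivation:
t=0: arr=2 -> substrate=0 bound=2 product=0
t=1: arr=0 -> substrate=0 bound=2 product=0
t=2: arr=0 -> substrate=0 bound=0 product=2
t=3: arr=1 -> substrate=0 bound=1 product=2
t=4: arr=1 -> substrate=0 bound=2 product=2
t=5: arr=3 -> substrate=2 bound=2 product=3
t=6: arr=0 -> substrate=1 bound=2 product=4
t=7: arr=3 -> substrate=3 bound=2 product=5
t=8: arr=3 -> substrate=5 bound=2 product=6
t=9: arr=2 -> substrate=6 bound=2 product=7
t=10: arr=1 -> substrate=6 bound=2 product=8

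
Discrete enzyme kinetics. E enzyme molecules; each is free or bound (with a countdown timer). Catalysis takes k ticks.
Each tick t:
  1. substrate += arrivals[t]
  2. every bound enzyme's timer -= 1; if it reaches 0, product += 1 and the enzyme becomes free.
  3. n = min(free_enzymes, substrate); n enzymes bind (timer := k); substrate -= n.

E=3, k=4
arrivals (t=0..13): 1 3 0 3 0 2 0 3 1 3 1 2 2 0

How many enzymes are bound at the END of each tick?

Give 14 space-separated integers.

Answer: 1 3 3 3 3 3 3 3 3 3 3 3 3 3

Derivation:
t=0: arr=1 -> substrate=0 bound=1 product=0
t=1: arr=3 -> substrate=1 bound=3 product=0
t=2: arr=0 -> substrate=1 bound=3 product=0
t=3: arr=3 -> substrate=4 bound=3 product=0
t=4: arr=0 -> substrate=3 bound=3 product=1
t=5: arr=2 -> substrate=3 bound=3 product=3
t=6: arr=0 -> substrate=3 bound=3 product=3
t=7: arr=3 -> substrate=6 bound=3 product=3
t=8: arr=1 -> substrate=6 bound=3 product=4
t=9: arr=3 -> substrate=7 bound=3 product=6
t=10: arr=1 -> substrate=8 bound=3 product=6
t=11: arr=2 -> substrate=10 bound=3 product=6
t=12: arr=2 -> substrate=11 bound=3 product=7
t=13: arr=0 -> substrate=9 bound=3 product=9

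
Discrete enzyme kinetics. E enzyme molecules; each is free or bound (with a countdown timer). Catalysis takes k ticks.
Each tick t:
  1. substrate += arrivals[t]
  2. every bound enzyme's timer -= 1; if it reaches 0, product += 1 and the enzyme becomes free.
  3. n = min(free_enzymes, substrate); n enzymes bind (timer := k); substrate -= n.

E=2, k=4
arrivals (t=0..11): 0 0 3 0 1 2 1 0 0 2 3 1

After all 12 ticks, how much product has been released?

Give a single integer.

Answer: 4

Derivation:
t=0: arr=0 -> substrate=0 bound=0 product=0
t=1: arr=0 -> substrate=0 bound=0 product=0
t=2: arr=3 -> substrate=1 bound=2 product=0
t=3: arr=0 -> substrate=1 bound=2 product=0
t=4: arr=1 -> substrate=2 bound=2 product=0
t=5: arr=2 -> substrate=4 bound=2 product=0
t=6: arr=1 -> substrate=3 bound=2 product=2
t=7: arr=0 -> substrate=3 bound=2 product=2
t=8: arr=0 -> substrate=3 bound=2 product=2
t=9: arr=2 -> substrate=5 bound=2 product=2
t=10: arr=3 -> substrate=6 bound=2 product=4
t=11: arr=1 -> substrate=7 bound=2 product=4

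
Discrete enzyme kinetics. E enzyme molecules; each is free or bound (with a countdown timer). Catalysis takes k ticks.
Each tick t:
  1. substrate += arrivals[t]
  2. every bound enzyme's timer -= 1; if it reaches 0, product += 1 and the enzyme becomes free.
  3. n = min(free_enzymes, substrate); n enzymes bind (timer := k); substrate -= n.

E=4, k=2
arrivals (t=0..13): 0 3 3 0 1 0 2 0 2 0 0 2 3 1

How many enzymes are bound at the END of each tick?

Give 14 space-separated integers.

Answer: 0 3 4 3 3 1 2 2 2 2 0 2 4 4

Derivation:
t=0: arr=0 -> substrate=0 bound=0 product=0
t=1: arr=3 -> substrate=0 bound=3 product=0
t=2: arr=3 -> substrate=2 bound=4 product=0
t=3: arr=0 -> substrate=0 bound=3 product=3
t=4: arr=1 -> substrate=0 bound=3 product=4
t=5: arr=0 -> substrate=0 bound=1 product=6
t=6: arr=2 -> substrate=0 bound=2 product=7
t=7: arr=0 -> substrate=0 bound=2 product=7
t=8: arr=2 -> substrate=0 bound=2 product=9
t=9: arr=0 -> substrate=0 bound=2 product=9
t=10: arr=0 -> substrate=0 bound=0 product=11
t=11: arr=2 -> substrate=0 bound=2 product=11
t=12: arr=3 -> substrate=1 bound=4 product=11
t=13: arr=1 -> substrate=0 bound=4 product=13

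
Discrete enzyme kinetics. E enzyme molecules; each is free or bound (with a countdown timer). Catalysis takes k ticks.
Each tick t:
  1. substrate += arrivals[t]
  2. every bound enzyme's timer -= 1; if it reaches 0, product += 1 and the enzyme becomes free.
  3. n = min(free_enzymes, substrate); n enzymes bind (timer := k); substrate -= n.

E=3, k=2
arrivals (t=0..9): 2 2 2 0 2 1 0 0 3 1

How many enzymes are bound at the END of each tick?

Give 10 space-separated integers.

Answer: 2 3 3 3 3 3 1 0 3 3

Derivation:
t=0: arr=2 -> substrate=0 bound=2 product=0
t=1: arr=2 -> substrate=1 bound=3 product=0
t=2: arr=2 -> substrate=1 bound=3 product=2
t=3: arr=0 -> substrate=0 bound=3 product=3
t=4: arr=2 -> substrate=0 bound=3 product=5
t=5: arr=1 -> substrate=0 bound=3 product=6
t=6: arr=0 -> substrate=0 bound=1 product=8
t=7: arr=0 -> substrate=0 bound=0 product=9
t=8: arr=3 -> substrate=0 bound=3 product=9
t=9: arr=1 -> substrate=1 bound=3 product=9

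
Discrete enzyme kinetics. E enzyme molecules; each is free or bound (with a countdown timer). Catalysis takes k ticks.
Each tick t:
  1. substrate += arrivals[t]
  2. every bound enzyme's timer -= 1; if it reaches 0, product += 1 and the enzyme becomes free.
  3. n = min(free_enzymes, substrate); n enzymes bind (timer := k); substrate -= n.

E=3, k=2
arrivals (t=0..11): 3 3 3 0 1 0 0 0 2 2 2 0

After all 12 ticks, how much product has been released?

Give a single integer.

t=0: arr=3 -> substrate=0 bound=3 product=0
t=1: arr=3 -> substrate=3 bound=3 product=0
t=2: arr=3 -> substrate=3 bound=3 product=3
t=3: arr=0 -> substrate=3 bound=3 product=3
t=4: arr=1 -> substrate=1 bound=3 product=6
t=5: arr=0 -> substrate=1 bound=3 product=6
t=6: arr=0 -> substrate=0 bound=1 product=9
t=7: arr=0 -> substrate=0 bound=1 product=9
t=8: arr=2 -> substrate=0 bound=2 product=10
t=9: arr=2 -> substrate=1 bound=3 product=10
t=10: arr=2 -> substrate=1 bound=3 product=12
t=11: arr=0 -> substrate=0 bound=3 product=13

Answer: 13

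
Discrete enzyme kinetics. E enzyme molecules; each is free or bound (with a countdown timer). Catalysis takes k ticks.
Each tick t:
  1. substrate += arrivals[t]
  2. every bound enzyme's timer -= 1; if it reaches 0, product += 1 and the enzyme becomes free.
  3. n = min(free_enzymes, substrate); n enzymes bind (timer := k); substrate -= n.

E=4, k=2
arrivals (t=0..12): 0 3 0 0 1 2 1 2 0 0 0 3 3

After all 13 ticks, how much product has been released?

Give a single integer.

t=0: arr=0 -> substrate=0 bound=0 product=0
t=1: arr=3 -> substrate=0 bound=3 product=0
t=2: arr=0 -> substrate=0 bound=3 product=0
t=3: arr=0 -> substrate=0 bound=0 product=3
t=4: arr=1 -> substrate=0 bound=1 product=3
t=5: arr=2 -> substrate=0 bound=3 product=3
t=6: arr=1 -> substrate=0 bound=3 product=4
t=7: arr=2 -> substrate=0 bound=3 product=6
t=8: arr=0 -> substrate=0 bound=2 product=7
t=9: arr=0 -> substrate=0 bound=0 product=9
t=10: arr=0 -> substrate=0 bound=0 product=9
t=11: arr=3 -> substrate=0 bound=3 product=9
t=12: arr=3 -> substrate=2 bound=4 product=9

Answer: 9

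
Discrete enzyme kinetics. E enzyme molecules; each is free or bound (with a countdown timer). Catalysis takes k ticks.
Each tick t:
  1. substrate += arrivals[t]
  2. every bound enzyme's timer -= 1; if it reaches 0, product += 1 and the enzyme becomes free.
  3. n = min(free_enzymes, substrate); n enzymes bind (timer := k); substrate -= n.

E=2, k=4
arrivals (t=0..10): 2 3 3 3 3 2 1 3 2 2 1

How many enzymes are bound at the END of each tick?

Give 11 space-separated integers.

Answer: 2 2 2 2 2 2 2 2 2 2 2

Derivation:
t=0: arr=2 -> substrate=0 bound=2 product=0
t=1: arr=3 -> substrate=3 bound=2 product=0
t=2: arr=3 -> substrate=6 bound=2 product=0
t=3: arr=3 -> substrate=9 bound=2 product=0
t=4: arr=3 -> substrate=10 bound=2 product=2
t=5: arr=2 -> substrate=12 bound=2 product=2
t=6: arr=1 -> substrate=13 bound=2 product=2
t=7: arr=3 -> substrate=16 bound=2 product=2
t=8: arr=2 -> substrate=16 bound=2 product=4
t=9: arr=2 -> substrate=18 bound=2 product=4
t=10: arr=1 -> substrate=19 bound=2 product=4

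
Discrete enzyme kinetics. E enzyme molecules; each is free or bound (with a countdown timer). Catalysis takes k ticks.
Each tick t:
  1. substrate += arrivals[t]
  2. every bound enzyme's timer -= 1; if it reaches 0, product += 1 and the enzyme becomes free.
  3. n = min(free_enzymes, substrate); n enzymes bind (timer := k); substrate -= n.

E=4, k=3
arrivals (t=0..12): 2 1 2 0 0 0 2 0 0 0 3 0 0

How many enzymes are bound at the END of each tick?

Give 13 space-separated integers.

Answer: 2 3 4 3 2 1 2 2 2 0 3 3 3

Derivation:
t=0: arr=2 -> substrate=0 bound=2 product=0
t=1: arr=1 -> substrate=0 bound=3 product=0
t=2: arr=2 -> substrate=1 bound=4 product=0
t=3: arr=0 -> substrate=0 bound=3 product=2
t=4: arr=0 -> substrate=0 bound=2 product=3
t=5: arr=0 -> substrate=0 bound=1 product=4
t=6: arr=2 -> substrate=0 bound=2 product=5
t=7: arr=0 -> substrate=0 bound=2 product=5
t=8: arr=0 -> substrate=0 bound=2 product=5
t=9: arr=0 -> substrate=0 bound=0 product=7
t=10: arr=3 -> substrate=0 bound=3 product=7
t=11: arr=0 -> substrate=0 bound=3 product=7
t=12: arr=0 -> substrate=0 bound=3 product=7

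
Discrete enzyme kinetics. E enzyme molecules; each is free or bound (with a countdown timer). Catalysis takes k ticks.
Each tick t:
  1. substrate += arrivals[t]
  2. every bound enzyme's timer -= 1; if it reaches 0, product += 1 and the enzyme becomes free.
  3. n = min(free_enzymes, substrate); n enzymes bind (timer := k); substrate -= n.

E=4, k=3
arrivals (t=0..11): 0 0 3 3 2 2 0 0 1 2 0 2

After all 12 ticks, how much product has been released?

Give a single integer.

t=0: arr=0 -> substrate=0 bound=0 product=0
t=1: arr=0 -> substrate=0 bound=0 product=0
t=2: arr=3 -> substrate=0 bound=3 product=0
t=3: arr=3 -> substrate=2 bound=4 product=0
t=4: arr=2 -> substrate=4 bound=4 product=0
t=5: arr=2 -> substrate=3 bound=4 product=3
t=6: arr=0 -> substrate=2 bound=4 product=4
t=7: arr=0 -> substrate=2 bound=4 product=4
t=8: arr=1 -> substrate=0 bound=4 product=7
t=9: arr=2 -> substrate=1 bound=4 product=8
t=10: arr=0 -> substrate=1 bound=4 product=8
t=11: arr=2 -> substrate=0 bound=4 product=11

Answer: 11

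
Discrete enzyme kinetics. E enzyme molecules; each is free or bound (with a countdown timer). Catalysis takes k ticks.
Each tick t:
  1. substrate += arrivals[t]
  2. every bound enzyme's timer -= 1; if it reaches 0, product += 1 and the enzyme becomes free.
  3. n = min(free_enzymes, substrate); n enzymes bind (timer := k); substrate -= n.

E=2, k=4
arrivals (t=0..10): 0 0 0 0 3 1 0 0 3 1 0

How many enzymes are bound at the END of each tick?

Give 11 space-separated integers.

t=0: arr=0 -> substrate=0 bound=0 product=0
t=1: arr=0 -> substrate=0 bound=0 product=0
t=2: arr=0 -> substrate=0 bound=0 product=0
t=3: arr=0 -> substrate=0 bound=0 product=0
t=4: arr=3 -> substrate=1 bound=2 product=0
t=5: arr=1 -> substrate=2 bound=2 product=0
t=6: arr=0 -> substrate=2 bound=2 product=0
t=7: arr=0 -> substrate=2 bound=2 product=0
t=8: arr=3 -> substrate=3 bound=2 product=2
t=9: arr=1 -> substrate=4 bound=2 product=2
t=10: arr=0 -> substrate=4 bound=2 product=2

Answer: 0 0 0 0 2 2 2 2 2 2 2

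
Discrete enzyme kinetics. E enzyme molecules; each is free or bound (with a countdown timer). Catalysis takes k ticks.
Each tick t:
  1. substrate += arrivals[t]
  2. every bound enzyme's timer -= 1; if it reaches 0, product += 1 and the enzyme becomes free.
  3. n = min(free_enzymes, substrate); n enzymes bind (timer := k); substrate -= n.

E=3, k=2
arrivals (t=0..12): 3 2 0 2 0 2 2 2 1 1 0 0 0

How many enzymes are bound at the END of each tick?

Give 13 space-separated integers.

t=0: arr=3 -> substrate=0 bound=3 product=0
t=1: arr=2 -> substrate=2 bound=3 product=0
t=2: arr=0 -> substrate=0 bound=2 product=3
t=3: arr=2 -> substrate=1 bound=3 product=3
t=4: arr=0 -> substrate=0 bound=2 product=5
t=5: arr=2 -> substrate=0 bound=3 product=6
t=6: arr=2 -> substrate=1 bound=3 product=7
t=7: arr=2 -> substrate=1 bound=3 product=9
t=8: arr=1 -> substrate=1 bound=3 product=10
t=9: arr=1 -> substrate=0 bound=3 product=12
t=10: arr=0 -> substrate=0 bound=2 product=13
t=11: arr=0 -> substrate=0 bound=0 product=15
t=12: arr=0 -> substrate=0 bound=0 product=15

Answer: 3 3 2 3 2 3 3 3 3 3 2 0 0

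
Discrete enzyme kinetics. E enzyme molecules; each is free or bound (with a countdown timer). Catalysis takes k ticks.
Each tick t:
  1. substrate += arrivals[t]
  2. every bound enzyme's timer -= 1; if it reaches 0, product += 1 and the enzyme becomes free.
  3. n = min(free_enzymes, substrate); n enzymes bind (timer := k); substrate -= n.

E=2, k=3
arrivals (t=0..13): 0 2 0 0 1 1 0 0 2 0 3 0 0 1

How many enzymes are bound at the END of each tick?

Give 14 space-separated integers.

t=0: arr=0 -> substrate=0 bound=0 product=0
t=1: arr=2 -> substrate=0 bound=2 product=0
t=2: arr=0 -> substrate=0 bound=2 product=0
t=3: arr=0 -> substrate=0 bound=2 product=0
t=4: arr=1 -> substrate=0 bound=1 product=2
t=5: arr=1 -> substrate=0 bound=2 product=2
t=6: arr=0 -> substrate=0 bound=2 product=2
t=7: arr=0 -> substrate=0 bound=1 product=3
t=8: arr=2 -> substrate=0 bound=2 product=4
t=9: arr=0 -> substrate=0 bound=2 product=4
t=10: arr=3 -> substrate=3 bound=2 product=4
t=11: arr=0 -> substrate=1 bound=2 product=6
t=12: arr=0 -> substrate=1 bound=2 product=6
t=13: arr=1 -> substrate=2 bound=2 product=6

Answer: 0 2 2 2 1 2 2 1 2 2 2 2 2 2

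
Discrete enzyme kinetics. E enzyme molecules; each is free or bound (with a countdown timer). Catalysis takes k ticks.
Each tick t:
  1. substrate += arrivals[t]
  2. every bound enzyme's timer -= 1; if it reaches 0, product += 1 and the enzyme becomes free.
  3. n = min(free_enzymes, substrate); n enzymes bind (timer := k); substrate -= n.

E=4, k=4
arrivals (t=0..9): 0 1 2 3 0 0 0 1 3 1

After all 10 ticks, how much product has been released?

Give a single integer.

t=0: arr=0 -> substrate=0 bound=0 product=0
t=1: arr=1 -> substrate=0 bound=1 product=0
t=2: arr=2 -> substrate=0 bound=3 product=0
t=3: arr=3 -> substrate=2 bound=4 product=0
t=4: arr=0 -> substrate=2 bound=4 product=0
t=5: arr=0 -> substrate=1 bound=4 product=1
t=6: arr=0 -> substrate=0 bound=3 product=3
t=7: arr=1 -> substrate=0 bound=3 product=4
t=8: arr=3 -> substrate=2 bound=4 product=4
t=9: arr=1 -> substrate=2 bound=4 product=5

Answer: 5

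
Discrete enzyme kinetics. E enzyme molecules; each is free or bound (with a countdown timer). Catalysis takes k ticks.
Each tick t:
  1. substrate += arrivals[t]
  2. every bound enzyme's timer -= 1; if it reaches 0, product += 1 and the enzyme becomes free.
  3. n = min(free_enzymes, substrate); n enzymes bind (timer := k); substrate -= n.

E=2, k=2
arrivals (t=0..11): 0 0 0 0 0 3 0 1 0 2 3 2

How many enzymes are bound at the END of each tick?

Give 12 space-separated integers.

t=0: arr=0 -> substrate=0 bound=0 product=0
t=1: arr=0 -> substrate=0 bound=0 product=0
t=2: arr=0 -> substrate=0 bound=0 product=0
t=3: arr=0 -> substrate=0 bound=0 product=0
t=4: arr=0 -> substrate=0 bound=0 product=0
t=5: arr=3 -> substrate=1 bound=2 product=0
t=6: arr=0 -> substrate=1 bound=2 product=0
t=7: arr=1 -> substrate=0 bound=2 product=2
t=8: arr=0 -> substrate=0 bound=2 product=2
t=9: arr=2 -> substrate=0 bound=2 product=4
t=10: arr=3 -> substrate=3 bound=2 product=4
t=11: arr=2 -> substrate=3 bound=2 product=6

Answer: 0 0 0 0 0 2 2 2 2 2 2 2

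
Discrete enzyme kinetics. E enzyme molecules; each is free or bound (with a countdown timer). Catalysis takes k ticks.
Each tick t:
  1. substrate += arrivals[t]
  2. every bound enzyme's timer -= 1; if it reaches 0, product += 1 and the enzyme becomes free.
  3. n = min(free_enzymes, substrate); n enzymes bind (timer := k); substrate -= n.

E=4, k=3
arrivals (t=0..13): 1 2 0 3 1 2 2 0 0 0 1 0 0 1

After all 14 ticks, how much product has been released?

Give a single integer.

Answer: 12

Derivation:
t=0: arr=1 -> substrate=0 bound=1 product=0
t=1: arr=2 -> substrate=0 bound=3 product=0
t=2: arr=0 -> substrate=0 bound=3 product=0
t=3: arr=3 -> substrate=1 bound=4 product=1
t=4: arr=1 -> substrate=0 bound=4 product=3
t=5: arr=2 -> substrate=2 bound=4 product=3
t=6: arr=2 -> substrate=2 bound=4 product=5
t=7: arr=0 -> substrate=0 bound=4 product=7
t=8: arr=0 -> substrate=0 bound=4 product=7
t=9: arr=0 -> substrate=0 bound=2 product=9
t=10: arr=1 -> substrate=0 bound=1 product=11
t=11: arr=0 -> substrate=0 bound=1 product=11
t=12: arr=0 -> substrate=0 bound=1 product=11
t=13: arr=1 -> substrate=0 bound=1 product=12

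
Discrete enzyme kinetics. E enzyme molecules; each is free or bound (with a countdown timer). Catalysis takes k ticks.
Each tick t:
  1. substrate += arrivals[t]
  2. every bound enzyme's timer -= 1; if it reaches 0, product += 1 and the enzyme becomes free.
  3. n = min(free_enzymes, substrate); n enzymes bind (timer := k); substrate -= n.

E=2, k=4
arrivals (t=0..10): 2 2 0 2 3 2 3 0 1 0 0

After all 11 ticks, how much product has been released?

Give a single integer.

t=0: arr=2 -> substrate=0 bound=2 product=0
t=1: arr=2 -> substrate=2 bound=2 product=0
t=2: arr=0 -> substrate=2 bound=2 product=0
t=3: arr=2 -> substrate=4 bound=2 product=0
t=4: arr=3 -> substrate=5 bound=2 product=2
t=5: arr=2 -> substrate=7 bound=2 product=2
t=6: arr=3 -> substrate=10 bound=2 product=2
t=7: arr=0 -> substrate=10 bound=2 product=2
t=8: arr=1 -> substrate=9 bound=2 product=4
t=9: arr=0 -> substrate=9 bound=2 product=4
t=10: arr=0 -> substrate=9 bound=2 product=4

Answer: 4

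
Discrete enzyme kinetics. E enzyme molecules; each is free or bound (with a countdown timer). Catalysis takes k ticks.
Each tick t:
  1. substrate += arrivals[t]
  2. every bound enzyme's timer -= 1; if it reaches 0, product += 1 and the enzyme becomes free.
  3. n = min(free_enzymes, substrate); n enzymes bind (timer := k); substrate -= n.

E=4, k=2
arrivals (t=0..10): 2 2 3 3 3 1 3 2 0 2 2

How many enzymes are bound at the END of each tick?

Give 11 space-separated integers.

t=0: arr=2 -> substrate=0 bound=2 product=0
t=1: arr=2 -> substrate=0 bound=4 product=0
t=2: arr=3 -> substrate=1 bound=4 product=2
t=3: arr=3 -> substrate=2 bound=4 product=4
t=4: arr=3 -> substrate=3 bound=4 product=6
t=5: arr=1 -> substrate=2 bound=4 product=8
t=6: arr=3 -> substrate=3 bound=4 product=10
t=7: arr=2 -> substrate=3 bound=4 product=12
t=8: arr=0 -> substrate=1 bound=4 product=14
t=9: arr=2 -> substrate=1 bound=4 product=16
t=10: arr=2 -> substrate=1 bound=4 product=18

Answer: 2 4 4 4 4 4 4 4 4 4 4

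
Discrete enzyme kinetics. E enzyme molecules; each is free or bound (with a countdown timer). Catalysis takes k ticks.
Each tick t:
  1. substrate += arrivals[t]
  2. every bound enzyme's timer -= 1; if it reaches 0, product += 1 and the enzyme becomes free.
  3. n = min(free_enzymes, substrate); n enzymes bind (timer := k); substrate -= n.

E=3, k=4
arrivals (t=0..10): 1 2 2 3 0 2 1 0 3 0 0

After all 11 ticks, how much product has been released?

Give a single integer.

t=0: arr=1 -> substrate=0 bound=1 product=0
t=1: arr=2 -> substrate=0 bound=3 product=0
t=2: arr=2 -> substrate=2 bound=3 product=0
t=3: arr=3 -> substrate=5 bound=3 product=0
t=4: arr=0 -> substrate=4 bound=3 product=1
t=5: arr=2 -> substrate=4 bound=3 product=3
t=6: arr=1 -> substrate=5 bound=3 product=3
t=7: arr=0 -> substrate=5 bound=3 product=3
t=8: arr=3 -> substrate=7 bound=3 product=4
t=9: arr=0 -> substrate=5 bound=3 product=6
t=10: arr=0 -> substrate=5 bound=3 product=6

Answer: 6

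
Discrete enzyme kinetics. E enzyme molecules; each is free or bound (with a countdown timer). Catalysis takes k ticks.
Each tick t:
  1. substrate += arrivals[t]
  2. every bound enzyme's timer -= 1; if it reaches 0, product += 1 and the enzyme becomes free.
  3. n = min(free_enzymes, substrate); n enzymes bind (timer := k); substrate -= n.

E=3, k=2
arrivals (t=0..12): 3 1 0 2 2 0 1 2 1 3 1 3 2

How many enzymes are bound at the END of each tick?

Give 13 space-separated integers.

Answer: 3 3 1 3 3 2 2 3 3 3 3 3 3

Derivation:
t=0: arr=3 -> substrate=0 bound=3 product=0
t=1: arr=1 -> substrate=1 bound=3 product=0
t=2: arr=0 -> substrate=0 bound=1 product=3
t=3: arr=2 -> substrate=0 bound=3 product=3
t=4: arr=2 -> substrate=1 bound=3 product=4
t=5: arr=0 -> substrate=0 bound=2 product=6
t=6: arr=1 -> substrate=0 bound=2 product=7
t=7: arr=2 -> substrate=0 bound=3 product=8
t=8: arr=1 -> substrate=0 bound=3 product=9
t=9: arr=3 -> substrate=1 bound=3 product=11
t=10: arr=1 -> substrate=1 bound=3 product=12
t=11: arr=3 -> substrate=2 bound=3 product=14
t=12: arr=2 -> substrate=3 bound=3 product=15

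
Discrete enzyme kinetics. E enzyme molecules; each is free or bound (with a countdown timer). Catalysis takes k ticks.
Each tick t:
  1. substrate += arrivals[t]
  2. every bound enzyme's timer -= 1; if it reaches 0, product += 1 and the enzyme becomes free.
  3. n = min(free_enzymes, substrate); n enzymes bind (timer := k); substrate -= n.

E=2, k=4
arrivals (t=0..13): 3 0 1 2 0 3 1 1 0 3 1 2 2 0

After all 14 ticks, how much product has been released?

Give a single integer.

t=0: arr=3 -> substrate=1 bound=2 product=0
t=1: arr=0 -> substrate=1 bound=2 product=0
t=2: arr=1 -> substrate=2 bound=2 product=0
t=3: arr=2 -> substrate=4 bound=2 product=0
t=4: arr=0 -> substrate=2 bound=2 product=2
t=5: arr=3 -> substrate=5 bound=2 product=2
t=6: arr=1 -> substrate=6 bound=2 product=2
t=7: arr=1 -> substrate=7 bound=2 product=2
t=8: arr=0 -> substrate=5 bound=2 product=4
t=9: arr=3 -> substrate=8 bound=2 product=4
t=10: arr=1 -> substrate=9 bound=2 product=4
t=11: arr=2 -> substrate=11 bound=2 product=4
t=12: arr=2 -> substrate=11 bound=2 product=6
t=13: arr=0 -> substrate=11 bound=2 product=6

Answer: 6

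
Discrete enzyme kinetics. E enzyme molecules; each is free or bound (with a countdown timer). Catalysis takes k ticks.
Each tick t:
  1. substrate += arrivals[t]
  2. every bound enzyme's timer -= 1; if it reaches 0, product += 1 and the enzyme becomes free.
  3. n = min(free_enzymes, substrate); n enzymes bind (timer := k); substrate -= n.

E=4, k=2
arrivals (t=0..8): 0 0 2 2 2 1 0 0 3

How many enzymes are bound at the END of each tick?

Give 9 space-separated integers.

t=0: arr=0 -> substrate=0 bound=0 product=0
t=1: arr=0 -> substrate=0 bound=0 product=0
t=2: arr=2 -> substrate=0 bound=2 product=0
t=3: arr=2 -> substrate=0 bound=4 product=0
t=4: arr=2 -> substrate=0 bound=4 product=2
t=5: arr=1 -> substrate=0 bound=3 product=4
t=6: arr=0 -> substrate=0 bound=1 product=6
t=7: arr=0 -> substrate=0 bound=0 product=7
t=8: arr=3 -> substrate=0 bound=3 product=7

Answer: 0 0 2 4 4 3 1 0 3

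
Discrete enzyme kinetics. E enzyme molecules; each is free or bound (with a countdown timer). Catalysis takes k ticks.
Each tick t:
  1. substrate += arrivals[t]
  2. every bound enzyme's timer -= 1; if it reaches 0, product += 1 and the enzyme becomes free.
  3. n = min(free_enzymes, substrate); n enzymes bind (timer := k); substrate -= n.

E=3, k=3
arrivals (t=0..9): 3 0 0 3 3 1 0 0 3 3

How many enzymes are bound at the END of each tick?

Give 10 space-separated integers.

t=0: arr=3 -> substrate=0 bound=3 product=0
t=1: arr=0 -> substrate=0 bound=3 product=0
t=2: arr=0 -> substrate=0 bound=3 product=0
t=3: arr=3 -> substrate=0 bound=3 product=3
t=4: arr=3 -> substrate=3 bound=3 product=3
t=5: arr=1 -> substrate=4 bound=3 product=3
t=6: arr=0 -> substrate=1 bound=3 product=6
t=7: arr=0 -> substrate=1 bound=3 product=6
t=8: arr=3 -> substrate=4 bound=3 product=6
t=9: arr=3 -> substrate=4 bound=3 product=9

Answer: 3 3 3 3 3 3 3 3 3 3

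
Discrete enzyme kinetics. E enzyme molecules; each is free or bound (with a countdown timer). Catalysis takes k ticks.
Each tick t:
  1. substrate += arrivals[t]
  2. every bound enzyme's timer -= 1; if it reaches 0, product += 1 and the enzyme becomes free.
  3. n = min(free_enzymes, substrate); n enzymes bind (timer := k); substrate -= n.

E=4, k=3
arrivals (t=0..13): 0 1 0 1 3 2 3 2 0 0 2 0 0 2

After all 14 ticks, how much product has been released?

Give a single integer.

t=0: arr=0 -> substrate=0 bound=0 product=0
t=1: arr=1 -> substrate=0 bound=1 product=0
t=2: arr=0 -> substrate=0 bound=1 product=0
t=3: arr=1 -> substrate=0 bound=2 product=0
t=4: arr=3 -> substrate=0 bound=4 product=1
t=5: arr=2 -> substrate=2 bound=4 product=1
t=6: arr=3 -> substrate=4 bound=4 product=2
t=7: arr=2 -> substrate=3 bound=4 product=5
t=8: arr=0 -> substrate=3 bound=4 product=5
t=9: arr=0 -> substrate=2 bound=4 product=6
t=10: arr=2 -> substrate=1 bound=4 product=9
t=11: arr=0 -> substrate=1 bound=4 product=9
t=12: arr=0 -> substrate=0 bound=4 product=10
t=13: arr=2 -> substrate=0 bound=3 product=13

Answer: 13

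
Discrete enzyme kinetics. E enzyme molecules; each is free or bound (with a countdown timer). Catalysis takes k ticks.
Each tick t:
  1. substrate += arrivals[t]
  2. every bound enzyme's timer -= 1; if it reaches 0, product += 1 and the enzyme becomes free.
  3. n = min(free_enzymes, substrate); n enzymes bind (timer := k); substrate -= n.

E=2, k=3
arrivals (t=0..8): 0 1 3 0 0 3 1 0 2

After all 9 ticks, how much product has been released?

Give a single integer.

t=0: arr=0 -> substrate=0 bound=0 product=0
t=1: arr=1 -> substrate=0 bound=1 product=0
t=2: arr=3 -> substrate=2 bound=2 product=0
t=3: arr=0 -> substrate=2 bound=2 product=0
t=4: arr=0 -> substrate=1 bound=2 product=1
t=5: arr=3 -> substrate=3 bound=2 product=2
t=6: arr=1 -> substrate=4 bound=2 product=2
t=7: arr=0 -> substrate=3 bound=2 product=3
t=8: arr=2 -> substrate=4 bound=2 product=4

Answer: 4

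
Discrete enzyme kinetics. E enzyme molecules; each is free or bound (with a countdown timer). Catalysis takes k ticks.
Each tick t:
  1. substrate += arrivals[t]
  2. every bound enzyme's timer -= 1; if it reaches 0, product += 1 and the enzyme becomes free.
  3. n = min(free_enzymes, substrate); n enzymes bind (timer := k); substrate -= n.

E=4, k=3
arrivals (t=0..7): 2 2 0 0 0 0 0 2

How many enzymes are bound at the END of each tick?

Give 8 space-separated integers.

t=0: arr=2 -> substrate=0 bound=2 product=0
t=1: arr=2 -> substrate=0 bound=4 product=0
t=2: arr=0 -> substrate=0 bound=4 product=0
t=3: arr=0 -> substrate=0 bound=2 product=2
t=4: arr=0 -> substrate=0 bound=0 product=4
t=5: arr=0 -> substrate=0 bound=0 product=4
t=6: arr=0 -> substrate=0 bound=0 product=4
t=7: arr=2 -> substrate=0 bound=2 product=4

Answer: 2 4 4 2 0 0 0 2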